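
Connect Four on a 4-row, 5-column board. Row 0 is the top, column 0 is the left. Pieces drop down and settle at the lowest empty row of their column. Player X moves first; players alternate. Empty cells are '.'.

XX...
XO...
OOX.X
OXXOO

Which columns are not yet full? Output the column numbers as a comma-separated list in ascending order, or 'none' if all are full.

Answer: 2,3,4

Derivation:
col 0: top cell = 'X' → FULL
col 1: top cell = 'X' → FULL
col 2: top cell = '.' → open
col 3: top cell = '.' → open
col 4: top cell = '.' → open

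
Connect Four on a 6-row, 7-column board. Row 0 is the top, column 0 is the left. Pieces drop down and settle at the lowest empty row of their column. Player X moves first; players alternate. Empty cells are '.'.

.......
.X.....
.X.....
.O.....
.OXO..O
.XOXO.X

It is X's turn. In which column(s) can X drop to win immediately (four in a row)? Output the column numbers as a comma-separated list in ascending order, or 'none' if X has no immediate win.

col 0: drop X → no win
col 1: drop X → no win
col 2: drop X → no win
col 3: drop X → no win
col 4: drop X → no win
col 5: drop X → no win
col 6: drop X → no win

Answer: none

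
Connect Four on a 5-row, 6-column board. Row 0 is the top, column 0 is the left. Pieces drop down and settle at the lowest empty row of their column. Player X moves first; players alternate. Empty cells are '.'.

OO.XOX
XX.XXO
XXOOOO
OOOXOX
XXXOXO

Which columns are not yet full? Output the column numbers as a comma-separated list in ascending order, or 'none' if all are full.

col 0: top cell = 'O' → FULL
col 1: top cell = 'O' → FULL
col 2: top cell = '.' → open
col 3: top cell = 'X' → FULL
col 4: top cell = 'O' → FULL
col 5: top cell = 'X' → FULL

Answer: 2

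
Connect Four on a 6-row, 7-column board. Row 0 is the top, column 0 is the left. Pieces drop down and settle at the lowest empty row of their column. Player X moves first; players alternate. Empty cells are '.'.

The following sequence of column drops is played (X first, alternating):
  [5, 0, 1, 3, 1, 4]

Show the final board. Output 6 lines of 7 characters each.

Answer: .......
.......
.......
.......
.X.....
OX.OOX.

Derivation:
Move 1: X drops in col 5, lands at row 5
Move 2: O drops in col 0, lands at row 5
Move 3: X drops in col 1, lands at row 5
Move 4: O drops in col 3, lands at row 5
Move 5: X drops in col 1, lands at row 4
Move 6: O drops in col 4, lands at row 5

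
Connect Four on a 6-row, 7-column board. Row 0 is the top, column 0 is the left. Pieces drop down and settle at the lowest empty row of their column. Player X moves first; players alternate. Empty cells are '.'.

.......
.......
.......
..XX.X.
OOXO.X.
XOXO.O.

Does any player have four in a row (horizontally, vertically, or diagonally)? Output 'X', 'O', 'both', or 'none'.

none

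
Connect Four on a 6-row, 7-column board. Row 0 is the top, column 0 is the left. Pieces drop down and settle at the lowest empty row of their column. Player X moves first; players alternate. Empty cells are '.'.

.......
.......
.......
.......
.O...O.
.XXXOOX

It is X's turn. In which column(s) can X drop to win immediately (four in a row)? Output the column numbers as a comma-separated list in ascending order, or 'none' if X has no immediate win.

Answer: 0

Derivation:
col 0: drop X → WIN!
col 1: drop X → no win
col 2: drop X → no win
col 3: drop X → no win
col 4: drop X → no win
col 5: drop X → no win
col 6: drop X → no win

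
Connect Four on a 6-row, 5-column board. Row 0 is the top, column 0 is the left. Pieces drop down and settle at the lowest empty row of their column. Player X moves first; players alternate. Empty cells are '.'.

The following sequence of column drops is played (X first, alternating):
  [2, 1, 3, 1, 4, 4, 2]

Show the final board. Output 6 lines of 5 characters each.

Move 1: X drops in col 2, lands at row 5
Move 2: O drops in col 1, lands at row 5
Move 3: X drops in col 3, lands at row 5
Move 4: O drops in col 1, lands at row 4
Move 5: X drops in col 4, lands at row 5
Move 6: O drops in col 4, lands at row 4
Move 7: X drops in col 2, lands at row 4

Answer: .....
.....
.....
.....
.OX.O
.OXXX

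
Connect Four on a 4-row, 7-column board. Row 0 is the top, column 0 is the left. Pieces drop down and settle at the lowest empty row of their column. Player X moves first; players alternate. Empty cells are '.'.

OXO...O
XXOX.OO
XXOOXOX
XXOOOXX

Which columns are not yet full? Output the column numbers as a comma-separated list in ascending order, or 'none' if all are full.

Answer: 3,4,5

Derivation:
col 0: top cell = 'O' → FULL
col 1: top cell = 'X' → FULL
col 2: top cell = 'O' → FULL
col 3: top cell = '.' → open
col 4: top cell = '.' → open
col 5: top cell = '.' → open
col 6: top cell = 'O' → FULL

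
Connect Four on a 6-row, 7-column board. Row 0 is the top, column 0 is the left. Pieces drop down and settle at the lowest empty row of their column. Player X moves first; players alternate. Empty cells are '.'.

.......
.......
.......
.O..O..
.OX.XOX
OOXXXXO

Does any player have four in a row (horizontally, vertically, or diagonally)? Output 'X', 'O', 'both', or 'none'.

X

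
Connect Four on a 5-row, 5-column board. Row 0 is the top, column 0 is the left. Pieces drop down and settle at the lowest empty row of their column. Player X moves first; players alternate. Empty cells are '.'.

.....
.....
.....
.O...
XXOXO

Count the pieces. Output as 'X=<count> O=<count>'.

X=3 O=3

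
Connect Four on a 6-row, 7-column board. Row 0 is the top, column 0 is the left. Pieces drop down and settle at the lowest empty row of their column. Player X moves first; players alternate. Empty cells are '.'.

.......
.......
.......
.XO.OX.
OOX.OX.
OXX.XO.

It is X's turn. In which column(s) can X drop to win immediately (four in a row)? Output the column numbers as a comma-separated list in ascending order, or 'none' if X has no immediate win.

col 0: drop X → no win
col 1: drop X → no win
col 2: drop X → no win
col 3: drop X → WIN!
col 4: drop X → no win
col 5: drop X → no win
col 6: drop X → no win

Answer: 3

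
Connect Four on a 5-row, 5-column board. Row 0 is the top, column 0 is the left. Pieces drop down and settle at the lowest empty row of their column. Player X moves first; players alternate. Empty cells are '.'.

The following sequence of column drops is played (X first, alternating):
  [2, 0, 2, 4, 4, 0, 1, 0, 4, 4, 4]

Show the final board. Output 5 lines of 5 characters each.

Answer: ....X
....O
O...X
O.X.X
OXX.O

Derivation:
Move 1: X drops in col 2, lands at row 4
Move 2: O drops in col 0, lands at row 4
Move 3: X drops in col 2, lands at row 3
Move 4: O drops in col 4, lands at row 4
Move 5: X drops in col 4, lands at row 3
Move 6: O drops in col 0, lands at row 3
Move 7: X drops in col 1, lands at row 4
Move 8: O drops in col 0, lands at row 2
Move 9: X drops in col 4, lands at row 2
Move 10: O drops in col 4, lands at row 1
Move 11: X drops in col 4, lands at row 0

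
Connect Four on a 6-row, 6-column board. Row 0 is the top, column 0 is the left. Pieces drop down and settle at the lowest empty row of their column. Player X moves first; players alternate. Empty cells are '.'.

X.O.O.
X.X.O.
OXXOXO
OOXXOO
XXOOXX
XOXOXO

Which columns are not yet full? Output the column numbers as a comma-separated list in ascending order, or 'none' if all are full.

col 0: top cell = 'X' → FULL
col 1: top cell = '.' → open
col 2: top cell = 'O' → FULL
col 3: top cell = '.' → open
col 4: top cell = 'O' → FULL
col 5: top cell = '.' → open

Answer: 1,3,5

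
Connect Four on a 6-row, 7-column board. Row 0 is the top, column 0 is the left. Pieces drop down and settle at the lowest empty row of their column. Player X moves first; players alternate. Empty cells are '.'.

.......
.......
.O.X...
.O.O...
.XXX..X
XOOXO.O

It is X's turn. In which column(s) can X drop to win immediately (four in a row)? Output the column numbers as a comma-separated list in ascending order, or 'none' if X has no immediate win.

col 0: drop X → WIN!
col 1: drop X → no win
col 2: drop X → WIN!
col 3: drop X → no win
col 4: drop X → WIN!
col 5: drop X → no win
col 6: drop X → no win

Answer: 0,2,4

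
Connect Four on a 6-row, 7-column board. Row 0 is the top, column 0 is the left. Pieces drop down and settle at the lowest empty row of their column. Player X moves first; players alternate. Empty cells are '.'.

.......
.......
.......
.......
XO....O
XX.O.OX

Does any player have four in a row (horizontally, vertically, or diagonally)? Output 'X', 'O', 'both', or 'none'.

none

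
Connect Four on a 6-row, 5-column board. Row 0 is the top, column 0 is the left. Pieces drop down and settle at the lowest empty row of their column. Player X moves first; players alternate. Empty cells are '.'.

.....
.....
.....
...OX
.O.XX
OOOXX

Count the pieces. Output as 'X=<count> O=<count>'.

X=5 O=5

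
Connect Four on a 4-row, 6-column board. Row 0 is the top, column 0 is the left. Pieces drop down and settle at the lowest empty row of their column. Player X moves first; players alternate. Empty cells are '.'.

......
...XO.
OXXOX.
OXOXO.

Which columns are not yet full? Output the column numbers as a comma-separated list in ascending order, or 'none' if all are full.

Answer: 0,1,2,3,4,5

Derivation:
col 0: top cell = '.' → open
col 1: top cell = '.' → open
col 2: top cell = '.' → open
col 3: top cell = '.' → open
col 4: top cell = '.' → open
col 5: top cell = '.' → open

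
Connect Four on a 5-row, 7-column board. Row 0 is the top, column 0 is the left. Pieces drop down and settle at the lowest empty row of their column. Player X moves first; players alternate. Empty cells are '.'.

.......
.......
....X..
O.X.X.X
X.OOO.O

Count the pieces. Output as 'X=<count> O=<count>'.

X=5 O=5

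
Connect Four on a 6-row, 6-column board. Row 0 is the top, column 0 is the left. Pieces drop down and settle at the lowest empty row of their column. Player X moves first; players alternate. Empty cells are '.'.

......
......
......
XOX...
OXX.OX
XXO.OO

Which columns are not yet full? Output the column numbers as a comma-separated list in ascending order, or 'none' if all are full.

col 0: top cell = '.' → open
col 1: top cell = '.' → open
col 2: top cell = '.' → open
col 3: top cell = '.' → open
col 4: top cell = '.' → open
col 5: top cell = '.' → open

Answer: 0,1,2,3,4,5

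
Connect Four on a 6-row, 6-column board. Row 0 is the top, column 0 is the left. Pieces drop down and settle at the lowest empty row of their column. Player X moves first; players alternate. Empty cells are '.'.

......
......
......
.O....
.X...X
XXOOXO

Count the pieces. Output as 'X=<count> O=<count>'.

X=5 O=4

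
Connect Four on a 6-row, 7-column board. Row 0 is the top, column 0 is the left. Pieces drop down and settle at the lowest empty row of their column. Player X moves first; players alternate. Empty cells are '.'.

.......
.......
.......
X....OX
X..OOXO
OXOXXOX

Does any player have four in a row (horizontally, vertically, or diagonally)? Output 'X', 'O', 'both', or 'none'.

none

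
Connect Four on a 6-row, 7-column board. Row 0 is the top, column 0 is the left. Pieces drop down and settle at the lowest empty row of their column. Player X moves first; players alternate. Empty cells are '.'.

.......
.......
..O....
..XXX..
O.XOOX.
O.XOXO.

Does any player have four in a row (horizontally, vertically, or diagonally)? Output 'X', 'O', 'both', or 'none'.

none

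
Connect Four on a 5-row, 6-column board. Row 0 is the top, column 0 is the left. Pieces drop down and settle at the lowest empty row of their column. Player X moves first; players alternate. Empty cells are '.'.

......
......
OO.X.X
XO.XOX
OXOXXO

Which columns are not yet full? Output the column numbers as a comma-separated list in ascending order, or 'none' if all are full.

col 0: top cell = '.' → open
col 1: top cell = '.' → open
col 2: top cell = '.' → open
col 3: top cell = '.' → open
col 4: top cell = '.' → open
col 5: top cell = '.' → open

Answer: 0,1,2,3,4,5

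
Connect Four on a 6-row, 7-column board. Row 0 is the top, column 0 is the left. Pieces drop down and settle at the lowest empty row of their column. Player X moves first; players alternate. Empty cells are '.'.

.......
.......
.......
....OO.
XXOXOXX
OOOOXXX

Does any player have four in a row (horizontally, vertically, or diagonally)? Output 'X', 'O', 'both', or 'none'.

O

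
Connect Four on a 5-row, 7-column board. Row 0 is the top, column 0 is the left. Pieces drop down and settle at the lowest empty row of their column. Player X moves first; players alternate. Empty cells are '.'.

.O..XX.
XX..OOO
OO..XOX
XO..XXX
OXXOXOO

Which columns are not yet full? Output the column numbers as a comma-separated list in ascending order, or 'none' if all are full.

col 0: top cell = '.' → open
col 1: top cell = 'O' → FULL
col 2: top cell = '.' → open
col 3: top cell = '.' → open
col 4: top cell = 'X' → FULL
col 5: top cell = 'X' → FULL
col 6: top cell = '.' → open

Answer: 0,2,3,6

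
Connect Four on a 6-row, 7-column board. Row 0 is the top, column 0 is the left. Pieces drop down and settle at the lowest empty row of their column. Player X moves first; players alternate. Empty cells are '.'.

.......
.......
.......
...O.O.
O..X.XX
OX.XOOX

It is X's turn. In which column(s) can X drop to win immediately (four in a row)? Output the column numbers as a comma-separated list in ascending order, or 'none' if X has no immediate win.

Answer: 4

Derivation:
col 0: drop X → no win
col 1: drop X → no win
col 2: drop X → no win
col 3: drop X → no win
col 4: drop X → WIN!
col 5: drop X → no win
col 6: drop X → no win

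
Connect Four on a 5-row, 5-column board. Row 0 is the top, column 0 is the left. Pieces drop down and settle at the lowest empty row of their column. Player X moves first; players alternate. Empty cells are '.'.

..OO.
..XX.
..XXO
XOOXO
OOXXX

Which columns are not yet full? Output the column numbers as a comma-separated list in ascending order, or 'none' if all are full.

col 0: top cell = '.' → open
col 1: top cell = '.' → open
col 2: top cell = 'O' → FULL
col 3: top cell = 'O' → FULL
col 4: top cell = '.' → open

Answer: 0,1,4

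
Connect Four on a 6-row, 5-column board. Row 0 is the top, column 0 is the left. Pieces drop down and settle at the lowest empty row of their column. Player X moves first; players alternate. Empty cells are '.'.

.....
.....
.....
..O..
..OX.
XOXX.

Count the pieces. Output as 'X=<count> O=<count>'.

X=4 O=3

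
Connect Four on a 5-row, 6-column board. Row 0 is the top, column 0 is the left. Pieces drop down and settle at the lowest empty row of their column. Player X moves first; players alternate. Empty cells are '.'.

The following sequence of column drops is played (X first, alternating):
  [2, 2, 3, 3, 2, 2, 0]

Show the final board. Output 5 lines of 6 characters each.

Move 1: X drops in col 2, lands at row 4
Move 2: O drops in col 2, lands at row 3
Move 3: X drops in col 3, lands at row 4
Move 4: O drops in col 3, lands at row 3
Move 5: X drops in col 2, lands at row 2
Move 6: O drops in col 2, lands at row 1
Move 7: X drops in col 0, lands at row 4

Answer: ......
..O...
..X...
..OO..
X.XX..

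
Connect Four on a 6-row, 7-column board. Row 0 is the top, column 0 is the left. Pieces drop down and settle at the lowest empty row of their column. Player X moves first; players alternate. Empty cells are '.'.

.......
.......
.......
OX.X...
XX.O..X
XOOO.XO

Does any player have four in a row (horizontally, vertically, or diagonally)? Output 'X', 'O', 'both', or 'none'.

none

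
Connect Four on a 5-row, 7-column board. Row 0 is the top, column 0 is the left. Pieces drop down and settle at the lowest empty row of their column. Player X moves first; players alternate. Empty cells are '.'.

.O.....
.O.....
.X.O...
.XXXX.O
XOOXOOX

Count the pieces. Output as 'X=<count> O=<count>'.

X=8 O=8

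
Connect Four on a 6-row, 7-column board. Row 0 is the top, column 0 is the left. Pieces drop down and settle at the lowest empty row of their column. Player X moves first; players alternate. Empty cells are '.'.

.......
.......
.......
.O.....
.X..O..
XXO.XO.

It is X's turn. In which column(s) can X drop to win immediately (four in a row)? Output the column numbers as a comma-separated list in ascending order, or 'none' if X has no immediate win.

col 0: drop X → no win
col 1: drop X → no win
col 2: drop X → no win
col 3: drop X → no win
col 4: drop X → no win
col 5: drop X → no win
col 6: drop X → no win

Answer: none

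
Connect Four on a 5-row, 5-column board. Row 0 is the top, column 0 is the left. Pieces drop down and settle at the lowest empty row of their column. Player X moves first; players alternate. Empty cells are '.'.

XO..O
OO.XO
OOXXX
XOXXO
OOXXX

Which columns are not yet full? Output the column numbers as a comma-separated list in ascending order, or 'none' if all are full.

col 0: top cell = 'X' → FULL
col 1: top cell = 'O' → FULL
col 2: top cell = '.' → open
col 3: top cell = '.' → open
col 4: top cell = 'O' → FULL

Answer: 2,3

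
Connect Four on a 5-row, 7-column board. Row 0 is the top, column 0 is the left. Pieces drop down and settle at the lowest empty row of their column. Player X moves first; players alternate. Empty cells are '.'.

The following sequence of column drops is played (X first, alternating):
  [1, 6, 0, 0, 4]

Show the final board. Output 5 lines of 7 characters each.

Answer: .......
.......
.......
O......
XX..X.O

Derivation:
Move 1: X drops in col 1, lands at row 4
Move 2: O drops in col 6, lands at row 4
Move 3: X drops in col 0, lands at row 4
Move 4: O drops in col 0, lands at row 3
Move 5: X drops in col 4, lands at row 4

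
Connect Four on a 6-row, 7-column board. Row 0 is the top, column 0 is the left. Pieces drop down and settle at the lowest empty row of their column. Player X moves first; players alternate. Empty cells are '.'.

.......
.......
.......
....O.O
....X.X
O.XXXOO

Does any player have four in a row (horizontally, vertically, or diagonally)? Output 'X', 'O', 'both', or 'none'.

none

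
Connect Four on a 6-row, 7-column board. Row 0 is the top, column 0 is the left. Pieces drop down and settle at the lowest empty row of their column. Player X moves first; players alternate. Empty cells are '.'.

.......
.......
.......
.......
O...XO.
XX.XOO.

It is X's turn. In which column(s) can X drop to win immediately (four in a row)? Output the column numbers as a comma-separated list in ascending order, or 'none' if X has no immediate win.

Answer: 2

Derivation:
col 0: drop X → no win
col 1: drop X → no win
col 2: drop X → WIN!
col 3: drop X → no win
col 4: drop X → no win
col 5: drop X → no win
col 6: drop X → no win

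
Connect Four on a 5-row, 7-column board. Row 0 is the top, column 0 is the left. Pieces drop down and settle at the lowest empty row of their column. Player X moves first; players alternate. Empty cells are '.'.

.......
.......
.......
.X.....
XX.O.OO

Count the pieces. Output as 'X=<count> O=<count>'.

X=3 O=3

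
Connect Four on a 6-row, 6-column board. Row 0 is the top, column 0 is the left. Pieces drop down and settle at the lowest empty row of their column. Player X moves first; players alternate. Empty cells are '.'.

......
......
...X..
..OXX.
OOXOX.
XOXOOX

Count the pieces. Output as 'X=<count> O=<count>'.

X=8 O=7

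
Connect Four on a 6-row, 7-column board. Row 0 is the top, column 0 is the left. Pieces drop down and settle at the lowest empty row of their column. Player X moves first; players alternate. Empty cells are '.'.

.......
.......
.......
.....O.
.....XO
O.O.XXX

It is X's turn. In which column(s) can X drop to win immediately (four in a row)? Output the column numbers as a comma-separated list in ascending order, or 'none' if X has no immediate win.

Answer: 3

Derivation:
col 0: drop X → no win
col 1: drop X → no win
col 2: drop X → no win
col 3: drop X → WIN!
col 4: drop X → no win
col 5: drop X → no win
col 6: drop X → no win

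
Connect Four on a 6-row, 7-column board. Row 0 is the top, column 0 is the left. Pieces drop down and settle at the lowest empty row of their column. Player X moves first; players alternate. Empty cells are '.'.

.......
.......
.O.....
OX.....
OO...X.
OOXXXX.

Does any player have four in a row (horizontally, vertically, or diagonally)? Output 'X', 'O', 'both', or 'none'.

X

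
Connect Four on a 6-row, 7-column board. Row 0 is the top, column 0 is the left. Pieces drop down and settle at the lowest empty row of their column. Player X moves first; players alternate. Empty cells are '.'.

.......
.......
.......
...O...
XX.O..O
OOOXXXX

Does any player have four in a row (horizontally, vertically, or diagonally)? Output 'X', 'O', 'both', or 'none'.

X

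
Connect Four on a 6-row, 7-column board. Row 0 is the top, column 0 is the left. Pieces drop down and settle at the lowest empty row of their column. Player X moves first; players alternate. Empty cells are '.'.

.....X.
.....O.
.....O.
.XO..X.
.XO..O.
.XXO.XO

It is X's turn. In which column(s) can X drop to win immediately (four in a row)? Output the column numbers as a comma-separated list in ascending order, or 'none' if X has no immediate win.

Answer: 1

Derivation:
col 0: drop X → no win
col 1: drop X → WIN!
col 2: drop X → no win
col 3: drop X → no win
col 4: drop X → no win
col 6: drop X → no win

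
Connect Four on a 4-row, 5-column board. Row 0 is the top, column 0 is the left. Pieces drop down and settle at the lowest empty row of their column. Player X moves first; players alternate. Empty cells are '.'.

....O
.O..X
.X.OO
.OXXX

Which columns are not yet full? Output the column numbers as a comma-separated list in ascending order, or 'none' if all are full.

col 0: top cell = '.' → open
col 1: top cell = '.' → open
col 2: top cell = '.' → open
col 3: top cell = '.' → open
col 4: top cell = 'O' → FULL

Answer: 0,1,2,3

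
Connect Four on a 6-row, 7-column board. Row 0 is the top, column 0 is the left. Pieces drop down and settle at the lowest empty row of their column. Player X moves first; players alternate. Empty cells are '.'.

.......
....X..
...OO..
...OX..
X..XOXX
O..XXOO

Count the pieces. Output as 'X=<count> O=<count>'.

X=8 O=7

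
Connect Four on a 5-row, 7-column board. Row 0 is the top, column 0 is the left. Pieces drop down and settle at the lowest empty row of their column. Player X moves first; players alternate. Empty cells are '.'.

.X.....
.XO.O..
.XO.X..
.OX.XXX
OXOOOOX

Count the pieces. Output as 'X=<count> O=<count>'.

X=10 O=9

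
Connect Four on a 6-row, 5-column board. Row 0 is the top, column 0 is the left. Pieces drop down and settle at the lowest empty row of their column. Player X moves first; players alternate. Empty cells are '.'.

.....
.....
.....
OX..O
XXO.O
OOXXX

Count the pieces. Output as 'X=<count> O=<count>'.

X=6 O=6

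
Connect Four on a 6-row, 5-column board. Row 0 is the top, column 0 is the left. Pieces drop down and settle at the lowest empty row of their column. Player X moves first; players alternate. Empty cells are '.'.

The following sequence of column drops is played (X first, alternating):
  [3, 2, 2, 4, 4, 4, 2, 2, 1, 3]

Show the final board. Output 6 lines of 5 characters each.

Move 1: X drops in col 3, lands at row 5
Move 2: O drops in col 2, lands at row 5
Move 3: X drops in col 2, lands at row 4
Move 4: O drops in col 4, lands at row 5
Move 5: X drops in col 4, lands at row 4
Move 6: O drops in col 4, lands at row 3
Move 7: X drops in col 2, lands at row 3
Move 8: O drops in col 2, lands at row 2
Move 9: X drops in col 1, lands at row 5
Move 10: O drops in col 3, lands at row 4

Answer: .....
.....
..O..
..X.O
..XOX
.XOXO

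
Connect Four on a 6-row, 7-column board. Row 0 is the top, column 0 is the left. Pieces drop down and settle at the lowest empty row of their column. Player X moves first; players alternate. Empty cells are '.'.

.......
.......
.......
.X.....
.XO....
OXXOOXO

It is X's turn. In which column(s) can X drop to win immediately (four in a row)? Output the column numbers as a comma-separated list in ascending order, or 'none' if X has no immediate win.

col 0: drop X → no win
col 1: drop X → WIN!
col 2: drop X → no win
col 3: drop X → no win
col 4: drop X → no win
col 5: drop X → no win
col 6: drop X → no win

Answer: 1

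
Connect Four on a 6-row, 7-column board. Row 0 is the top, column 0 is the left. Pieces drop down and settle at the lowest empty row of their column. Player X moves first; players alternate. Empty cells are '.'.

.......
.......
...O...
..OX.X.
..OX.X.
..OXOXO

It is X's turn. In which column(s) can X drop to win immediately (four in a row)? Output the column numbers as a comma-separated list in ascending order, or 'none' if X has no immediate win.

col 0: drop X → no win
col 1: drop X → no win
col 2: drop X → no win
col 3: drop X → no win
col 4: drop X → no win
col 5: drop X → WIN!
col 6: drop X → no win

Answer: 5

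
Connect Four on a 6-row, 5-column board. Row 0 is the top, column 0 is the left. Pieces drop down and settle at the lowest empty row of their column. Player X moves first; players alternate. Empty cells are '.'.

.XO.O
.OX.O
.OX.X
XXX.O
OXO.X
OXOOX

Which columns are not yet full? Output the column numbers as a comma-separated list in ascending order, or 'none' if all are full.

col 0: top cell = '.' → open
col 1: top cell = 'X' → FULL
col 2: top cell = 'O' → FULL
col 3: top cell = '.' → open
col 4: top cell = 'O' → FULL

Answer: 0,3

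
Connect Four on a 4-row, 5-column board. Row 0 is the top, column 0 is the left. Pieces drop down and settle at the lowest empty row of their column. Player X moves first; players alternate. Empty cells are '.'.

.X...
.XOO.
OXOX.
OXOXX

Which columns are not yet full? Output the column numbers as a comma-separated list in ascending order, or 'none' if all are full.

col 0: top cell = '.' → open
col 1: top cell = 'X' → FULL
col 2: top cell = '.' → open
col 3: top cell = '.' → open
col 4: top cell = '.' → open

Answer: 0,2,3,4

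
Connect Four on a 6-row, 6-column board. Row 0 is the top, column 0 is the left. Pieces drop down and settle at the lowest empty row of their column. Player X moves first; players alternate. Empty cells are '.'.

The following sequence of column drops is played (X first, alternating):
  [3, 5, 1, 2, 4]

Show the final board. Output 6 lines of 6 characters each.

Move 1: X drops in col 3, lands at row 5
Move 2: O drops in col 5, lands at row 5
Move 3: X drops in col 1, lands at row 5
Move 4: O drops in col 2, lands at row 5
Move 5: X drops in col 4, lands at row 5

Answer: ......
......
......
......
......
.XOXXO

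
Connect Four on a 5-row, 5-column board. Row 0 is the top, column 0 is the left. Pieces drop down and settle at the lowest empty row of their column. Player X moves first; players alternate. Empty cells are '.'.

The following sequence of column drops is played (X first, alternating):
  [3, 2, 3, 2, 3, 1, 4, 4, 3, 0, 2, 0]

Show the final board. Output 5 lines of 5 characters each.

Move 1: X drops in col 3, lands at row 4
Move 2: O drops in col 2, lands at row 4
Move 3: X drops in col 3, lands at row 3
Move 4: O drops in col 2, lands at row 3
Move 5: X drops in col 3, lands at row 2
Move 6: O drops in col 1, lands at row 4
Move 7: X drops in col 4, lands at row 4
Move 8: O drops in col 4, lands at row 3
Move 9: X drops in col 3, lands at row 1
Move 10: O drops in col 0, lands at row 4
Move 11: X drops in col 2, lands at row 2
Move 12: O drops in col 0, lands at row 3

Answer: .....
...X.
..XX.
O.OXO
OOOXX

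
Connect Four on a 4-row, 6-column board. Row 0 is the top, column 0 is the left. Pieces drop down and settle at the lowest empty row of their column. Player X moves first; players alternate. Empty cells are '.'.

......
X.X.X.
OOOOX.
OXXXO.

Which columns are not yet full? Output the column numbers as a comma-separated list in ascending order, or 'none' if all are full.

col 0: top cell = '.' → open
col 1: top cell = '.' → open
col 2: top cell = '.' → open
col 3: top cell = '.' → open
col 4: top cell = '.' → open
col 5: top cell = '.' → open

Answer: 0,1,2,3,4,5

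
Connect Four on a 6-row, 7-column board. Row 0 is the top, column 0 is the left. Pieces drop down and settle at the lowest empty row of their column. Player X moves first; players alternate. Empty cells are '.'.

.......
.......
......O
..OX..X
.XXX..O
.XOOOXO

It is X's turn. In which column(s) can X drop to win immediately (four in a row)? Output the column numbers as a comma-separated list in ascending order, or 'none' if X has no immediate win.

Answer: 4

Derivation:
col 0: drop X → no win
col 1: drop X → no win
col 2: drop X → no win
col 3: drop X → no win
col 4: drop X → WIN!
col 5: drop X → no win
col 6: drop X → no win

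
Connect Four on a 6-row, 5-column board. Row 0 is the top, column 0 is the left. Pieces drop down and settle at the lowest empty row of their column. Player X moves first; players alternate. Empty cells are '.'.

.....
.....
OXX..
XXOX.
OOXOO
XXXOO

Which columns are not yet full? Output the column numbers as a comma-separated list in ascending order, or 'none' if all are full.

col 0: top cell = '.' → open
col 1: top cell = '.' → open
col 2: top cell = '.' → open
col 3: top cell = '.' → open
col 4: top cell = '.' → open

Answer: 0,1,2,3,4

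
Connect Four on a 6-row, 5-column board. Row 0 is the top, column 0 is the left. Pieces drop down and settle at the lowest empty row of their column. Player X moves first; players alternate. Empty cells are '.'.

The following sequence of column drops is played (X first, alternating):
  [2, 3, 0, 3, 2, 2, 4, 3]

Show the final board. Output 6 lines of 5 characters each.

Answer: .....
.....
.....
..OO.
..XO.
X.XOX

Derivation:
Move 1: X drops in col 2, lands at row 5
Move 2: O drops in col 3, lands at row 5
Move 3: X drops in col 0, lands at row 5
Move 4: O drops in col 3, lands at row 4
Move 5: X drops in col 2, lands at row 4
Move 6: O drops in col 2, lands at row 3
Move 7: X drops in col 4, lands at row 5
Move 8: O drops in col 3, lands at row 3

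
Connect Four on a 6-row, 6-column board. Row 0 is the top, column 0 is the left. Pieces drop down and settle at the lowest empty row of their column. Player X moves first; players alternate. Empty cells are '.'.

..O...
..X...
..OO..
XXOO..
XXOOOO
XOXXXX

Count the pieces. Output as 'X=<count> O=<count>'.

X=10 O=10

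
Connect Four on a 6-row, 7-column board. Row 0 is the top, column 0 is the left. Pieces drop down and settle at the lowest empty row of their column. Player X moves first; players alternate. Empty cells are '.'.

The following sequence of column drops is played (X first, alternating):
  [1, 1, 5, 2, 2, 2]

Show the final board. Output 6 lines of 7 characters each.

Move 1: X drops in col 1, lands at row 5
Move 2: O drops in col 1, lands at row 4
Move 3: X drops in col 5, lands at row 5
Move 4: O drops in col 2, lands at row 5
Move 5: X drops in col 2, lands at row 4
Move 6: O drops in col 2, lands at row 3

Answer: .......
.......
.......
..O....
.OX....
.XO..X.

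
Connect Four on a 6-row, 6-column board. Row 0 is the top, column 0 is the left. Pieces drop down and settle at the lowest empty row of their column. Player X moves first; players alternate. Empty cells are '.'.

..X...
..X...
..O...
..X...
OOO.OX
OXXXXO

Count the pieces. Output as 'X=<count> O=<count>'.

X=8 O=7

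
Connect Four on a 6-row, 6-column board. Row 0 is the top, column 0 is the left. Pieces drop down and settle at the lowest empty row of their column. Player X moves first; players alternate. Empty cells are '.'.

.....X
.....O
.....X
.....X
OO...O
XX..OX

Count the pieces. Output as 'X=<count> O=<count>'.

X=6 O=5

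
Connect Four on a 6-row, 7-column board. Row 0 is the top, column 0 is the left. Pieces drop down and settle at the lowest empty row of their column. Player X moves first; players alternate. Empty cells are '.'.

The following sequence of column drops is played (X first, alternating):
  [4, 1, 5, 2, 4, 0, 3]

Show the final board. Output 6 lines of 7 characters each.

Answer: .......
.......
.......
.......
....X..
OOOXXX.

Derivation:
Move 1: X drops in col 4, lands at row 5
Move 2: O drops in col 1, lands at row 5
Move 3: X drops in col 5, lands at row 5
Move 4: O drops in col 2, lands at row 5
Move 5: X drops in col 4, lands at row 4
Move 6: O drops in col 0, lands at row 5
Move 7: X drops in col 3, lands at row 5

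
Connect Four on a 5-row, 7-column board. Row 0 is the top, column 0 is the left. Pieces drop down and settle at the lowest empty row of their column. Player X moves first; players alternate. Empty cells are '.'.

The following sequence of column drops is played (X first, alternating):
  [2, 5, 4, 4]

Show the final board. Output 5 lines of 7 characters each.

Move 1: X drops in col 2, lands at row 4
Move 2: O drops in col 5, lands at row 4
Move 3: X drops in col 4, lands at row 4
Move 4: O drops in col 4, lands at row 3

Answer: .......
.......
.......
....O..
..X.XO.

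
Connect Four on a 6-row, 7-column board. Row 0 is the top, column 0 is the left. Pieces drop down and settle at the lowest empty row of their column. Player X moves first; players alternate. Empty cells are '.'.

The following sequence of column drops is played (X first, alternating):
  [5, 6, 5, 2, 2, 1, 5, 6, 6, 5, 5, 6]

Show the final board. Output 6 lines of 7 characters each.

Answer: .......
.....X.
.....OO
.....XX
..X..XO
.OO..XO

Derivation:
Move 1: X drops in col 5, lands at row 5
Move 2: O drops in col 6, lands at row 5
Move 3: X drops in col 5, lands at row 4
Move 4: O drops in col 2, lands at row 5
Move 5: X drops in col 2, lands at row 4
Move 6: O drops in col 1, lands at row 5
Move 7: X drops in col 5, lands at row 3
Move 8: O drops in col 6, lands at row 4
Move 9: X drops in col 6, lands at row 3
Move 10: O drops in col 5, lands at row 2
Move 11: X drops in col 5, lands at row 1
Move 12: O drops in col 6, lands at row 2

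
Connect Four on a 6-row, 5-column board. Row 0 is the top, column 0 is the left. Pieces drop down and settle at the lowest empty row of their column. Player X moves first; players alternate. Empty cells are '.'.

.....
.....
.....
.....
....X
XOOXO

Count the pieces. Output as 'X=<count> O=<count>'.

X=3 O=3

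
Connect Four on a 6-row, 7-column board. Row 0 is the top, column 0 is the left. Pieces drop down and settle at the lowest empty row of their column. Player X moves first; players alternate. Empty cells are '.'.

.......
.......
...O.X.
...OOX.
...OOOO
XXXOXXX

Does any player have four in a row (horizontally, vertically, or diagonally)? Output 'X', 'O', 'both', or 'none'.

O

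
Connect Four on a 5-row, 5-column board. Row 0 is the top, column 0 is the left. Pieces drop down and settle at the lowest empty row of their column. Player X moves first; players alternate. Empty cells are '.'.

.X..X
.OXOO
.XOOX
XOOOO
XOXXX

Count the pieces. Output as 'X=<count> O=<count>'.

X=10 O=10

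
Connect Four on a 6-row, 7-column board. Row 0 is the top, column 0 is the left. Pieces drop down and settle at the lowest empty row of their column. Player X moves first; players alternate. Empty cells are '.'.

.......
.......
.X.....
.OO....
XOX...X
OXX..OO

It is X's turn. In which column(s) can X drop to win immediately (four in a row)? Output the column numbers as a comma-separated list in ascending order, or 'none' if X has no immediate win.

Answer: none

Derivation:
col 0: drop X → no win
col 1: drop X → no win
col 2: drop X → no win
col 3: drop X → no win
col 4: drop X → no win
col 5: drop X → no win
col 6: drop X → no win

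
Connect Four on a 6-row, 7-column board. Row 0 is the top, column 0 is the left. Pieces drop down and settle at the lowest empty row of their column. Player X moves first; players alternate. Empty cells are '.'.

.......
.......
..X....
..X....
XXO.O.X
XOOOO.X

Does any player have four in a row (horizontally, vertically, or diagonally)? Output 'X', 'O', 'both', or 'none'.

O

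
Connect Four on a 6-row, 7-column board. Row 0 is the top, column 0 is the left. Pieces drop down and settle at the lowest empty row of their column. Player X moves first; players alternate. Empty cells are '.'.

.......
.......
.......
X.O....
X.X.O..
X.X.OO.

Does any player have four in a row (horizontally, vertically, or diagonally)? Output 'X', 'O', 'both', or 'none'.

none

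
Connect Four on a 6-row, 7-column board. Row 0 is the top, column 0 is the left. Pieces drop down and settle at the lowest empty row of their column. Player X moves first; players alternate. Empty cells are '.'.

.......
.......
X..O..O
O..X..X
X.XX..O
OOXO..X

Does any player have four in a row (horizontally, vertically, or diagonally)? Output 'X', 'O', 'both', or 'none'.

none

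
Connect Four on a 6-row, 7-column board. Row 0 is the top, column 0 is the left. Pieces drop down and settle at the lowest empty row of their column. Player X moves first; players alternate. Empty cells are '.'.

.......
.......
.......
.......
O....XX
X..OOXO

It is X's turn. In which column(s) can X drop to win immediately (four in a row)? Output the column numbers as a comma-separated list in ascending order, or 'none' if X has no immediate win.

Answer: none

Derivation:
col 0: drop X → no win
col 1: drop X → no win
col 2: drop X → no win
col 3: drop X → no win
col 4: drop X → no win
col 5: drop X → no win
col 6: drop X → no win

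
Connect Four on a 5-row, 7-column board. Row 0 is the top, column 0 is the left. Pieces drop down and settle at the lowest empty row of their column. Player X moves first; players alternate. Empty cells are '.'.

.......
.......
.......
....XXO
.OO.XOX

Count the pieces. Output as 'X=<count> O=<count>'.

X=4 O=4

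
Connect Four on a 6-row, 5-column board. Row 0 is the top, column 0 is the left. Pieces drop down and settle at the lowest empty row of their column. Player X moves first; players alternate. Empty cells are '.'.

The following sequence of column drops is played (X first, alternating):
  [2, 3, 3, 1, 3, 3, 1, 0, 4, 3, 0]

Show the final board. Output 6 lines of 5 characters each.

Answer: .....
...O.
...O.
...X.
XX.X.
OOXOX

Derivation:
Move 1: X drops in col 2, lands at row 5
Move 2: O drops in col 3, lands at row 5
Move 3: X drops in col 3, lands at row 4
Move 4: O drops in col 1, lands at row 5
Move 5: X drops in col 3, lands at row 3
Move 6: O drops in col 3, lands at row 2
Move 7: X drops in col 1, lands at row 4
Move 8: O drops in col 0, lands at row 5
Move 9: X drops in col 4, lands at row 5
Move 10: O drops in col 3, lands at row 1
Move 11: X drops in col 0, lands at row 4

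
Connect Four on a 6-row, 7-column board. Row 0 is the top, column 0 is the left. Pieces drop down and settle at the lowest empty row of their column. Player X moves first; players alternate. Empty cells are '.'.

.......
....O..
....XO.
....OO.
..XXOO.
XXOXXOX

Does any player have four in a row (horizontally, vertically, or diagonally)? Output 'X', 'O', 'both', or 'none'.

O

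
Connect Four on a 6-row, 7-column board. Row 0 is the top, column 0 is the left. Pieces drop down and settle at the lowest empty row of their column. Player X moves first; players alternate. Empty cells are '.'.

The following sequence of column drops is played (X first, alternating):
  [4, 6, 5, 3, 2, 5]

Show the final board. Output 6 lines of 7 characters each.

Move 1: X drops in col 4, lands at row 5
Move 2: O drops in col 6, lands at row 5
Move 3: X drops in col 5, lands at row 5
Move 4: O drops in col 3, lands at row 5
Move 5: X drops in col 2, lands at row 5
Move 6: O drops in col 5, lands at row 4

Answer: .......
.......
.......
.......
.....O.
..XOXXO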